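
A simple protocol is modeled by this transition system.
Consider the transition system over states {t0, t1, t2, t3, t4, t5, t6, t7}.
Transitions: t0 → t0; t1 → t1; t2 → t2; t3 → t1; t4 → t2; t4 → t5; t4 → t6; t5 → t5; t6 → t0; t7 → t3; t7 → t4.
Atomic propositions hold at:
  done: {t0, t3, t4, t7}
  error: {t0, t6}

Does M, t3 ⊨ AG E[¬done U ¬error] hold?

Sat(¬done) = {t1, t2, t5, t6}
Sat(¬error) = {t1, t2, t3, t4, t5, t7}
E[¬done U ¬error]: least fixpoint, start Z0 = Sat(¬error) = {t1, t2, t3, t4, t5, t7}, add states in Sat(¬done) with some successor in Z. Already a fixed point.
Sat(E[¬done U ¬error]) = {t1, t2, t3, t4, t5, t7}
AG E[¬done U ¬error]: greatest fixpoint, start Z0 = {t1, t2, t3, t4, t5, t7}, keep only states in Sat with every successor in Z. Z1 = {t1, t2, t3, t5, t7}; Z2 = {t1, t2, t3, t5}; fixed.
Sat(AG E[¬done U ¬error]) = {t1, t2, t3, t5}
t3 ∈ Sat(AG E[¬done U ¬error]) = {t1, t2, t3, t5}, so the formula holds at t3.

Yes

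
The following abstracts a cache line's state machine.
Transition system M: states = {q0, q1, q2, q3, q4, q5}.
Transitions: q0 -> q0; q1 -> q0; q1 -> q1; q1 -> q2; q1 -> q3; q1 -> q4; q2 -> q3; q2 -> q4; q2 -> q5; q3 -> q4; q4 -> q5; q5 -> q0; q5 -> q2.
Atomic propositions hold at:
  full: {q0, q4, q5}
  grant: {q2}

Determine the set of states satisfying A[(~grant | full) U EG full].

{q0, q3, q4, q5}

Sat(~grant) = {q0, q1, q3, q4, q5}
Sat(~grant | full) = {q0, q1, q3, q4, q5}
EG full: greatest fixpoint, start Z0 = {q0, q4, q5}, keep only states in Sat with some successor in Z. Already a fixed point.
Sat(EG full) = {q0, q4, q5}
A[(~grant | full) U EG full]: least fixpoint, start Z0 = Sat(EG full) = {q0, q4, q5}, add states in Sat(~grant | full) with every successor in Z. Z1 = {q0, q3, q4, q5}; fixed.
Sat(A[(~grant | full) U EG full]) = {q0, q3, q4, q5}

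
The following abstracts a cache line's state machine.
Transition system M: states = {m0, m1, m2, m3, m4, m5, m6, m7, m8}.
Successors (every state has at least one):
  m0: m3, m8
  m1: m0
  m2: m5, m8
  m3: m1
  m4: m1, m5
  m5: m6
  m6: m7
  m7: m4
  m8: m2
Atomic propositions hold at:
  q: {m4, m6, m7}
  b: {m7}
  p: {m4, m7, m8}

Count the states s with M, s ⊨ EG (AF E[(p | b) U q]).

Sat(p | b) = {m4, m7, m8}
E[(p | b) U q]: least fixpoint, start Z0 = Sat(q) = {m4, m6, m7}, add states in Sat(p | b) with some successor in Z. Already a fixed point.
Sat(E[(p | b) U q]) = {m4, m6, m7}
AF E[(p | b) U q]: least fixpoint, start Z0 = {m4, m6, m7}, add states with every successor in Z. Z1 = {m4, m5, m6, m7}; fixed.
Sat(AF E[(p | b) U q]) = {m4, m5, m6, m7}
EG (AF E[(p | b) U q]): greatest fixpoint, start Z0 = {m4, m5, m6, m7}, keep only states in Sat with some successor in Z. Already a fixed point.
Sat(EG (AF E[(p | b) U q])) = {m4, m5, m6, m7}
|Sat(EG (AF E[(p | b) U q]))| = |{m4, m5, m6, m7}| = 4.

4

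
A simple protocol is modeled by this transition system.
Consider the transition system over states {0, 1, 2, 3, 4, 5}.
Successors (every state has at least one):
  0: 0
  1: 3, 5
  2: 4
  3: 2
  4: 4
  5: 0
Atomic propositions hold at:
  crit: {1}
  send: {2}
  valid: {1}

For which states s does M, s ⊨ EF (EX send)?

{1, 3}

Sat(EX send) = {s : some successor in {2}} = {3}
EF (EX send): least fixpoint, start Z0 = {3}, add states with some successor in Z. Z1 = {1, 3}; fixed.
Sat(EF (EX send)) = {1, 3}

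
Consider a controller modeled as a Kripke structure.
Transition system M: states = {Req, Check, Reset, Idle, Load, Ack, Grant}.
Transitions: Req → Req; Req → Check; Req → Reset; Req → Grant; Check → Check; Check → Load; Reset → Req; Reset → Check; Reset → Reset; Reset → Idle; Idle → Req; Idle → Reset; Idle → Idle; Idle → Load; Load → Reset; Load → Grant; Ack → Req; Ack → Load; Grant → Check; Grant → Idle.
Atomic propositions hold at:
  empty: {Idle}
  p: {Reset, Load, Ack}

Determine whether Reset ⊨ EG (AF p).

AF p: least fixpoint, start Z0 = {Reset, Load, Ack}, add states with every successor in Z. Already a fixed point.
Sat(AF p) = {Reset, Load, Ack}
EG (AF p): greatest fixpoint, start Z0 = {Reset, Load, Ack}, keep only states in Sat with some successor in Z. Already a fixed point.
Sat(EG (AF p)) = {Reset, Load, Ack}
Reset ∈ Sat(EG (AF p)) = {Reset, Load, Ack}, so the formula holds at Reset.

Yes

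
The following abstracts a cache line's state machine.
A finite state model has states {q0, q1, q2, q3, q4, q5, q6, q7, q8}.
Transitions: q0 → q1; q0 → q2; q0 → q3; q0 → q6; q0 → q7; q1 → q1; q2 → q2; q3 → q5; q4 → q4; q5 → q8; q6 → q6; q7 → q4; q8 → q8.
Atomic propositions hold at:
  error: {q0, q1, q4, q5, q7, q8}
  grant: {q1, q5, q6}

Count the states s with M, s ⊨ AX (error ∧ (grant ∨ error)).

Sat(grant ∨ error) = {q0, q1, q4, q5, q6, q7, q8}
Sat(error ∧ (grant ∨ error)) = {q0, q1, q4, q5, q7, q8}
Sat(AX (error ∧ (grant ∨ error))) = {s : every successor in {q0, q1, q4, q5, q7, q8}} = {q1, q3, q4, q5, q7, q8}
|Sat(AX (error ∧ (grant ∨ error)))| = |{q1, q3, q4, q5, q7, q8}| = 6.

6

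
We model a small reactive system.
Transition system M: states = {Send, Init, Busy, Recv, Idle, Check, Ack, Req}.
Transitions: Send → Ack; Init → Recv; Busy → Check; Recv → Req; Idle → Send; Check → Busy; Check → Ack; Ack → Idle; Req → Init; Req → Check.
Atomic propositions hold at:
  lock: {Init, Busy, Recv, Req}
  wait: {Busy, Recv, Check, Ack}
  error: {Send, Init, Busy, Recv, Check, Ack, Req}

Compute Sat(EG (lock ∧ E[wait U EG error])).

EG error: greatest fixpoint, start Z0 = {Send, Init, Busy, Recv, Check, Ack, Req}, keep only states in Sat with some successor in Z. Z1 = {Send, Init, Busy, Recv, Check, Req}; Z2 = {Init, Busy, Recv, Check, Req}; fixed.
Sat(EG error) = {Init, Busy, Recv, Check, Req}
E[wait U EG error]: least fixpoint, start Z0 = Sat(EG error) = {Init, Busy, Recv, Check, Req}, add states in Sat(wait) with some successor in Z. Already a fixed point.
Sat(E[wait U EG error]) = {Init, Busy, Recv, Check, Req}
Sat(lock ∧ E[wait U EG error]) = {Init, Busy, Recv, Req}
EG (lock ∧ E[wait U EG error]): greatest fixpoint, start Z0 = {Init, Busy, Recv, Req}, keep only states in Sat with some successor in Z. Z1 = {Init, Recv, Req}; fixed.
Sat(EG (lock ∧ E[wait U EG error])) = {Init, Recv, Req}

{Init, Recv, Req}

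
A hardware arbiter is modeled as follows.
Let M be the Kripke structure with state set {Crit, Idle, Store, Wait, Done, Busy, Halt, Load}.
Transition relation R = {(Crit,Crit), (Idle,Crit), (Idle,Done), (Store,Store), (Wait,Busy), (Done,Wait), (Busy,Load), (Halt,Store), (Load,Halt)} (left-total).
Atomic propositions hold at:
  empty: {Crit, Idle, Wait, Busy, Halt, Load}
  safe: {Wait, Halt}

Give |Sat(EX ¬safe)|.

Sat(¬safe) = {Crit, Idle, Store, Done, Busy, Load}
Sat(EX ¬safe) = {s : some successor in {Crit, Idle, Store, Done, Busy, Load}} = {Crit, Idle, Store, Wait, Busy, Halt}
|Sat(EX ¬safe)| = |{Crit, Idle, Store, Wait, Busy, Halt}| = 6.

6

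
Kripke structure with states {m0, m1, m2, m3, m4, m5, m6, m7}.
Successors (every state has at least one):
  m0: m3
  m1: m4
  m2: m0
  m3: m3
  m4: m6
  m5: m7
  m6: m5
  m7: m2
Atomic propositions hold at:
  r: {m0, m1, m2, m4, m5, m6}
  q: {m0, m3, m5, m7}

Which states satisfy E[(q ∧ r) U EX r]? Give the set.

Sat(q ∧ r) = {m0, m5}
Sat(EX r) = {s : some successor in {m0, m1, m2, m4, m5, m6}} = {m1, m2, m4, m6, m7}
E[(q ∧ r) U EX r]: least fixpoint, start Z0 = Sat(EX r) = {m1, m2, m4, m6, m7}, add states in Sat(q ∧ r) with some successor in Z. Z1 = {m1, m2, m4, m5, m6, m7}; fixed.
Sat(E[(q ∧ r) U EX r]) = {m1, m2, m4, m5, m6, m7}

{m1, m2, m4, m5, m6, m7}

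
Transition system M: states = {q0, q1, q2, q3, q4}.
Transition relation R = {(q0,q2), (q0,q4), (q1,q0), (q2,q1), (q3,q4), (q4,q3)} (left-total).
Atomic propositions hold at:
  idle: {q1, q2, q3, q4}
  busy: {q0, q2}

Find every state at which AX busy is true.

{q1}

Sat(AX busy) = {s : every successor in {q0, q2}} = {q1}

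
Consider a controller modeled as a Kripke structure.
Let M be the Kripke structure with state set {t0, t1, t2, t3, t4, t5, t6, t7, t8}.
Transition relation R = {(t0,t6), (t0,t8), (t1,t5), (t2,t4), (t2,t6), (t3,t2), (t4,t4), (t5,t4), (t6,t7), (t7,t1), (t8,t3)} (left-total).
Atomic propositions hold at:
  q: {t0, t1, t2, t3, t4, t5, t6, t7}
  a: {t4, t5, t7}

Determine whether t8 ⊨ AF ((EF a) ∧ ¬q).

Yes

EF a: least fixpoint, start Z0 = {t4, t5, t7}, add states with some successor in Z. Z1 = {t1, t2, t4, t5, t6, t7}; Z2 = {t0, t1, t2, t3, t4, t5, t6, t7}; Z3 = {t0, t1, t2, t3, t4, t5, t6, t7, t8}; fixed.
Sat(EF a) = {t0, t1, t2, t3, t4, t5, t6, t7, t8}
Sat(¬q) = {t8}
Sat((EF a) ∧ ¬q) = {t8}
AF ((EF a) ∧ ¬q): least fixpoint, start Z0 = {t8}, add states with every successor in Z. Already a fixed point.
Sat(AF ((EF a) ∧ ¬q)) = {t8}
t8 ∈ Sat(AF ((EF a) ∧ ¬q)) = {t8}, so the formula holds at t8.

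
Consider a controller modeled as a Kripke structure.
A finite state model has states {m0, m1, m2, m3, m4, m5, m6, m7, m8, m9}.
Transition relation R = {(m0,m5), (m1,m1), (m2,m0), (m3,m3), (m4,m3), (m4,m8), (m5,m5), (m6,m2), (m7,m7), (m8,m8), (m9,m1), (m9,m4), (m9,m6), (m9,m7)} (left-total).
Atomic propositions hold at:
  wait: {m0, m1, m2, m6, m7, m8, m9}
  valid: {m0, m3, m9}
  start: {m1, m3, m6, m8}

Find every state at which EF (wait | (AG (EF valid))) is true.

{m0, m1, m2, m3, m4, m6, m7, m8, m9}

EF valid: least fixpoint, start Z0 = {m0, m3, m9}, add states with some successor in Z. Z1 = {m0, m2, m3, m4, m9}; Z2 = {m0, m2, m3, m4, m6, m9}; fixed.
Sat(EF valid) = {m0, m2, m3, m4, m6, m9}
AG (EF valid): greatest fixpoint, start Z0 = {m0, m2, m3, m4, m6, m9}, keep only states in Sat with every successor in Z. Z1 = {m2, m3, m6}; Z2 = {m3, m6}; Z3 = {m3}; fixed.
Sat(AG (EF valid)) = {m3}
Sat(wait | (AG (EF valid))) = {m0, m1, m2, m3, m6, m7, m8, m9}
EF (wait | (AG (EF valid))): least fixpoint, start Z0 = {m0, m1, m2, m3, m6, m7, m8, m9}, add states with some successor in Z. Z1 = {m0, m1, m2, m3, m4, m6, m7, m8, m9}; fixed.
Sat(EF (wait | (AG (EF valid)))) = {m0, m1, m2, m3, m4, m6, m7, m8, m9}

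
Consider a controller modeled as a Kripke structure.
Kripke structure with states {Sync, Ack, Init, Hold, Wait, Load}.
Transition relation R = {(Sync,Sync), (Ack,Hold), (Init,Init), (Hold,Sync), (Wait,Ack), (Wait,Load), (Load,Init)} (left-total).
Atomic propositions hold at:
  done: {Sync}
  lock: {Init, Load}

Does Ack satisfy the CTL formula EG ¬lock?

Yes

Sat(¬lock) = {Sync, Ack, Hold, Wait}
EG ¬lock: greatest fixpoint, start Z0 = {Sync, Ack, Hold, Wait}, keep only states in Sat with some successor in Z. Already a fixed point.
Sat(EG ¬lock) = {Sync, Ack, Hold, Wait}
Ack ∈ Sat(EG ¬lock) = {Sync, Ack, Hold, Wait}, so the formula holds at Ack.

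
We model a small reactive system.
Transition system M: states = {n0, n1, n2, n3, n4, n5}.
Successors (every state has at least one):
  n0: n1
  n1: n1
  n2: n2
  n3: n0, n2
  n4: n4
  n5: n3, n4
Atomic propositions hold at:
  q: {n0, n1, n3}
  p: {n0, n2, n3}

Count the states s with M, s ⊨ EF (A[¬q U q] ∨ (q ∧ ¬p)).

Sat(¬q) = {n2, n4, n5}
A[¬q U q]: least fixpoint, start Z0 = Sat(q) = {n0, n1, n3}, add states in Sat(¬q) with every successor in Z. Already a fixed point.
Sat(A[¬q U q]) = {n0, n1, n3}
Sat(¬p) = {n1, n4, n5}
Sat(q ∧ ¬p) = {n1}
Sat(A[¬q U q] ∨ (q ∧ ¬p)) = {n0, n1, n3}
EF (A[¬q U q] ∨ (q ∧ ¬p)): least fixpoint, start Z0 = {n0, n1, n3}, add states with some successor in Z. Z1 = {n0, n1, n3, n5}; fixed.
Sat(EF (A[¬q U q] ∨ (q ∧ ¬p))) = {n0, n1, n3, n5}
|Sat(EF (A[¬q U q] ∨ (q ∧ ¬p)))| = |{n0, n1, n3, n5}| = 4.

4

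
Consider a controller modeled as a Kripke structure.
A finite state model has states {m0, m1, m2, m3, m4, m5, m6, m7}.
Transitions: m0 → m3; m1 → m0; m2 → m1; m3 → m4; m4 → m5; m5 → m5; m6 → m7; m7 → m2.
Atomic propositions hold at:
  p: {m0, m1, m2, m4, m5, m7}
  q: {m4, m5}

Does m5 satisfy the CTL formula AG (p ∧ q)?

Yes

Sat(p ∧ q) = {m4, m5}
AG (p ∧ q): greatest fixpoint, start Z0 = {m4, m5}, keep only states in Sat with every successor in Z. Already a fixed point.
Sat(AG (p ∧ q)) = {m4, m5}
m5 ∈ Sat(AG (p ∧ q)) = {m4, m5}, so the formula holds at m5.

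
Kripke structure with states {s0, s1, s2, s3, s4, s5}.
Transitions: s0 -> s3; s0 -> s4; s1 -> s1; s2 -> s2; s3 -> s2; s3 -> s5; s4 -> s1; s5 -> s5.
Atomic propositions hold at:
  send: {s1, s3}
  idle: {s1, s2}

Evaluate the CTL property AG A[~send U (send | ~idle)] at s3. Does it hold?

No

Sat(~send) = {s0, s2, s4, s5}
Sat(~idle) = {s0, s3, s4, s5}
Sat(send | ~idle) = {s0, s1, s3, s4, s5}
A[~send U (send | ~idle)]: least fixpoint, start Z0 = Sat((send | ~idle)) = {s0, s1, s3, s4, s5}, add states in Sat(~send) with every successor in Z. Already a fixed point.
Sat(A[~send U (send | ~idle)]) = {s0, s1, s3, s4, s5}
AG A[~send U (send | ~idle)]: greatest fixpoint, start Z0 = {s0, s1, s3, s4, s5}, keep only states in Sat with every successor in Z. Z1 = {s0, s1, s4, s5}; Z2 = {s1, s4, s5}; fixed.
Sat(AG A[~send U (send | ~idle)]) = {s1, s4, s5}
s3 ∉ Sat(AG A[~send U (send | ~idle)]) = {s1, s4, s5}, so the formula does not hold at s3.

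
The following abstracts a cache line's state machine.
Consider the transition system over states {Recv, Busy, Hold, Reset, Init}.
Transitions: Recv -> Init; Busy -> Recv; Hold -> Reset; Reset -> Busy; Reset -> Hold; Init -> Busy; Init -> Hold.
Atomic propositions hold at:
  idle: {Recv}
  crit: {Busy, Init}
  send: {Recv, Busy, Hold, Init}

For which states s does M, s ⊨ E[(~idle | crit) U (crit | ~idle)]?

Sat(~idle) = {Busy, Hold, Reset, Init}
Sat(~idle | crit) = {Busy, Hold, Reset, Init}
Sat(crit | ~idle) = {Busy, Hold, Reset, Init}
E[(~idle | crit) U (crit | ~idle)]: least fixpoint, start Z0 = Sat((crit | ~idle)) = {Busy, Hold, Reset, Init}, add states in Sat(~idle | crit) with some successor in Z. Already a fixed point.
Sat(E[(~idle | crit) U (crit | ~idle)]) = {Busy, Hold, Reset, Init}

{Busy, Hold, Reset, Init}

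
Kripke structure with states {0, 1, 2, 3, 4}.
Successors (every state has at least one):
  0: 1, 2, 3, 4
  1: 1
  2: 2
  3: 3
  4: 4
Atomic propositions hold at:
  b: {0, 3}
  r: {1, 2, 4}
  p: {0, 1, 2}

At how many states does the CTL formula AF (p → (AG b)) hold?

AG b: greatest fixpoint, start Z0 = {0, 3}, keep only states in Sat with every successor in Z. Z1 = {3}; fixed.
Sat(AG b) = {3}
Sat(p → (AG b)) = {3, 4}
AF (p → (AG b)): least fixpoint, start Z0 = {3, 4}, add states with every successor in Z. Already a fixed point.
Sat(AF (p → (AG b))) = {3, 4}
|Sat(AF (p → (AG b)))| = |{3, 4}| = 2.

2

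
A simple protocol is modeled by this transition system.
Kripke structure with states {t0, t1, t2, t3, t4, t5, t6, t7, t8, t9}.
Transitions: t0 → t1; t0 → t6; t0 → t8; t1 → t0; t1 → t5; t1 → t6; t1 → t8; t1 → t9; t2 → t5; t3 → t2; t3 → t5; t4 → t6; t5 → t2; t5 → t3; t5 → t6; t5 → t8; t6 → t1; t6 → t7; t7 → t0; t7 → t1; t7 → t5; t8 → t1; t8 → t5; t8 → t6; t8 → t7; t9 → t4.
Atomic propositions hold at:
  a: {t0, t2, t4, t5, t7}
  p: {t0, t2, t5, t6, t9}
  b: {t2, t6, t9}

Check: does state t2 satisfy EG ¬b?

No

Sat(¬b) = {t0, t1, t3, t4, t5, t7, t8}
EG ¬b: greatest fixpoint, start Z0 = {t0, t1, t3, t4, t5, t7, t8}, keep only states in Sat with some successor in Z. Z1 = {t0, t1, t3, t5, t7, t8}; fixed.
Sat(EG ¬b) = {t0, t1, t3, t5, t7, t8}
t2 ∉ Sat(EG ¬b) = {t0, t1, t3, t5, t7, t8}, so the formula does not hold at t2.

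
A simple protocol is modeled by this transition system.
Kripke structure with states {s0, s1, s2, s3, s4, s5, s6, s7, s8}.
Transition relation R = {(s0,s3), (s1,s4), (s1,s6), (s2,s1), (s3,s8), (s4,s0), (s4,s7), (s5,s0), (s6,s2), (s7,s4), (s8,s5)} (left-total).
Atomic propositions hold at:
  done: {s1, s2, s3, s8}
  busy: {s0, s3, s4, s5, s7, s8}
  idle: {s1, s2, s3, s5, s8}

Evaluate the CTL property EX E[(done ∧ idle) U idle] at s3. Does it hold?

Sat(done ∧ idle) = {s1, s2, s3, s8}
E[(done ∧ idle) U idle]: least fixpoint, start Z0 = Sat(idle) = {s1, s2, s3, s5, s8}, add states in Sat(done ∧ idle) with some successor in Z. Already a fixed point.
Sat(E[(done ∧ idle) U idle]) = {s1, s2, s3, s5, s8}
Sat(EX E[(done ∧ idle) U idle]) = {s : some successor in {s1, s2, s3, s5, s8}} = {s0, s2, s3, s6, s8}
s3 ∈ Sat(EX E[(done ∧ idle) U idle]) = {s0, s2, s3, s6, s8}, so the formula holds at s3.

Yes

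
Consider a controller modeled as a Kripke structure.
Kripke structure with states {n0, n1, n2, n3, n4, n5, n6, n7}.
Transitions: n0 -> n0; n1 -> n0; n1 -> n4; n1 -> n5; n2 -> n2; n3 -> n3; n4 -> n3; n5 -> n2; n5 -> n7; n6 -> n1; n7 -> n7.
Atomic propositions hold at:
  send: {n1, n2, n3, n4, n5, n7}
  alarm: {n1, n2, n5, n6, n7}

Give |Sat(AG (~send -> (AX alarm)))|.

5

Sat(~send) = {n0, n6}
Sat(AX alarm) = {s : every successor in {n1, n2, n5, n6, n7}} = {n2, n5, n6, n7}
Sat(~send -> (AX alarm)) = {n1, n2, n3, n4, n5, n6, n7}
AG (~send -> (AX alarm)): greatest fixpoint, start Z0 = {n1, n2, n3, n4, n5, n6, n7}, keep only states in Sat with every successor in Z. Z1 = {n2, n3, n4, n5, n6, n7}; Z2 = {n2, n3, n4, n5, n7}; fixed.
Sat(AG (~send -> (AX alarm))) = {n2, n3, n4, n5, n7}
|Sat(AG (~send -> (AX alarm)))| = |{n2, n3, n4, n5, n7}| = 5.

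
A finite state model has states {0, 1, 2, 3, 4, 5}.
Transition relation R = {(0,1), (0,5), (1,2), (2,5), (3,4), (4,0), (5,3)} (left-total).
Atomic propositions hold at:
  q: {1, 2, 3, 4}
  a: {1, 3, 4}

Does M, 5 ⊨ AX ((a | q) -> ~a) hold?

Sat(a | q) = {1, 2, 3, 4}
Sat(~a) = {0, 2, 5}
Sat((a | q) -> ~a) = {0, 2, 5}
Sat(AX ((a | q) -> ~a)) = {s : every successor in {0, 2, 5}} = {1, 2, 4}
5 ∉ Sat(AX ((a | q) -> ~a)) = {1, 2, 4}, so the formula does not hold at 5.

No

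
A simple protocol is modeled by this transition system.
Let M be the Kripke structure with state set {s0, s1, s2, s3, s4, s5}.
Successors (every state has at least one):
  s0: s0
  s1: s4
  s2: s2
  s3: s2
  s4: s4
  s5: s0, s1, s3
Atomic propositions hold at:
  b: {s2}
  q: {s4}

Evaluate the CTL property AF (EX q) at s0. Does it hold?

Sat(EX q) = {s : some successor in {s4}} = {s1, s4}
AF (EX q): least fixpoint, start Z0 = {s1, s4}, add states with every successor in Z. Already a fixed point.
Sat(AF (EX q)) = {s1, s4}
s0 ∉ Sat(AF (EX q)) = {s1, s4}, so the formula does not hold at s0.

No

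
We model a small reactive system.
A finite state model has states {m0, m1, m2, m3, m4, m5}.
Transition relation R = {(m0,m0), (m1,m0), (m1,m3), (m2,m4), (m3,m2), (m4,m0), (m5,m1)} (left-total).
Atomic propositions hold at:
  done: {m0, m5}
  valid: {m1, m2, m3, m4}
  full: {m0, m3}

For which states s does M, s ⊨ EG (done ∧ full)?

Sat(done ∧ full) = {m0}
EG (done ∧ full): greatest fixpoint, start Z0 = {m0}, keep only states in Sat with some successor in Z. Already a fixed point.
Sat(EG (done ∧ full)) = {m0}

{m0}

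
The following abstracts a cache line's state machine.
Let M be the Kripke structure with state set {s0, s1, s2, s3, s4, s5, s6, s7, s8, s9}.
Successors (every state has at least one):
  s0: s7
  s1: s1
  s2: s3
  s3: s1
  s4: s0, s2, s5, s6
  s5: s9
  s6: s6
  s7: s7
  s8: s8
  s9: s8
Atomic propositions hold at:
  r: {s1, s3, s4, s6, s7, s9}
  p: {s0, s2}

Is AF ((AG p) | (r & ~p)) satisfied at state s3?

AG p: greatest fixpoint, start Z0 = {s0, s2}, keep only states in Sat with every successor in Z. Z1 = ∅; fixed.
Sat(AG p) = ∅
Sat(~p) = {s1, s3, s4, s5, s6, s7, s8, s9}
Sat(r & ~p) = {s1, s3, s4, s6, s7, s9}
Sat((AG p) | (r & ~p)) = {s1, s3, s4, s6, s7, s9}
AF ((AG p) | (r & ~p)): least fixpoint, start Z0 = {s1, s3, s4, s6, s7, s9}, add states with every successor in Z. Z1 = {s0, s1, s2, s3, s4, s5, s6, s7, s9}; fixed.
Sat(AF ((AG p) | (r & ~p))) = {s0, s1, s2, s3, s4, s5, s6, s7, s9}
s3 ∈ Sat(AF ((AG p) | (r & ~p))) = {s0, s1, s2, s3, s4, s5, s6, s7, s9}, so the formula holds at s3.

Yes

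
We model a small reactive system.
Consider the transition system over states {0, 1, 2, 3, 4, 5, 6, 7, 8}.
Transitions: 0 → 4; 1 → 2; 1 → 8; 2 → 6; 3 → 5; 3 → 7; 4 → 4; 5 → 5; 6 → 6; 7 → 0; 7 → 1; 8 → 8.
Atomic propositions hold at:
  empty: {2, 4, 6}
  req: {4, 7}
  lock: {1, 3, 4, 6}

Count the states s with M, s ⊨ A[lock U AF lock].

AF lock: least fixpoint, start Z0 = {1, 3, 4, 6}, add states with every successor in Z. Z1 = {0, 1, 2, 3, 4, 6}; Z2 = {0, 1, 2, 3, 4, 6, 7}; fixed.
Sat(AF lock) = {0, 1, 2, 3, 4, 6, 7}
A[lock U AF lock]: least fixpoint, start Z0 = Sat(AF lock) = {0, 1, 2, 3, 4, 6, 7}, add states in Sat(lock) with every successor in Z. Already a fixed point.
Sat(A[lock U AF lock]) = {0, 1, 2, 3, 4, 6, 7}
|Sat(A[lock U AF lock])| = |{0, 1, 2, 3, 4, 6, 7}| = 7.

7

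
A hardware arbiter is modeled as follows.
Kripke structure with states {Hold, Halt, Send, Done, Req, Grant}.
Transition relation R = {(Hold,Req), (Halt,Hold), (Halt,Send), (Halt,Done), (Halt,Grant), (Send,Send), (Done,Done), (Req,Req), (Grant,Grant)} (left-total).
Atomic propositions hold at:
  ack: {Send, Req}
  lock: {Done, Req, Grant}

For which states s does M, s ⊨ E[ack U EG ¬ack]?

Sat(¬ack) = {Hold, Halt, Done, Grant}
EG ¬ack: greatest fixpoint, start Z0 = {Hold, Halt, Done, Grant}, keep only states in Sat with some successor in Z. Z1 = {Halt, Done, Grant}; fixed.
Sat(EG ¬ack) = {Halt, Done, Grant}
E[ack U EG ¬ack]: least fixpoint, start Z0 = Sat(EG ¬ack) = {Halt, Done, Grant}, add states in Sat(ack) with some successor in Z. Already a fixed point.
Sat(E[ack U EG ¬ack]) = {Halt, Done, Grant}

{Halt, Done, Grant}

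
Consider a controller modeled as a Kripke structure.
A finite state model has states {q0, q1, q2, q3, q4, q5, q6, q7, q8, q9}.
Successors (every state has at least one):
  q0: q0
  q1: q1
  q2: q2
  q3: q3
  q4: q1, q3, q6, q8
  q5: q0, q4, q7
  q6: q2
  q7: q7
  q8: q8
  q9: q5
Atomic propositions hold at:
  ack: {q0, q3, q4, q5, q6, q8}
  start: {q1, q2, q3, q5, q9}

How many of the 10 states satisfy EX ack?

6

Sat(EX ack) = {s : some successor in {q0, q3, q4, q5, q6, q8}} = {q0, q3, q4, q5, q8, q9}
|Sat(EX ack)| = |{q0, q3, q4, q5, q8, q9}| = 6.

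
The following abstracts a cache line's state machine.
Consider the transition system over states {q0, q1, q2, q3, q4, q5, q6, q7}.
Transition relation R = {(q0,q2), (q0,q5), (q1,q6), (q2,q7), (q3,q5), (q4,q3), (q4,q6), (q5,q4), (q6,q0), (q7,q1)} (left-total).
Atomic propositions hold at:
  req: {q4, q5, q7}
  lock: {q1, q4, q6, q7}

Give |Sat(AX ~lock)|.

3

Sat(~lock) = {q0, q2, q3, q5}
Sat(AX ~lock) = {s : every successor in {q0, q2, q3, q5}} = {q0, q3, q6}
|Sat(AX ~lock)| = |{q0, q3, q6}| = 3.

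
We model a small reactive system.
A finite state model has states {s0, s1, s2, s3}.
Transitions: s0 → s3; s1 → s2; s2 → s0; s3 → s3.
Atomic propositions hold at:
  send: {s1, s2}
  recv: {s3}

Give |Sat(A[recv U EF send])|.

2

EF send: least fixpoint, start Z0 = {s1, s2}, add states with some successor in Z. Already a fixed point.
Sat(EF send) = {s1, s2}
A[recv U EF send]: least fixpoint, start Z0 = Sat(EF send) = {s1, s2}, add states in Sat(recv) with every successor in Z. Already a fixed point.
Sat(A[recv U EF send]) = {s1, s2}
|Sat(A[recv U EF send])| = |{s1, s2}| = 2.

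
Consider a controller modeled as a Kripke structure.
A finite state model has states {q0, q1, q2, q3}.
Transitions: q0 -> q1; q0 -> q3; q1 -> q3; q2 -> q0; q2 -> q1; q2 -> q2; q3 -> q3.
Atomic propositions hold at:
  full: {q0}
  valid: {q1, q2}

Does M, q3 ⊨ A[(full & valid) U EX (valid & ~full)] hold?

Sat(full & valid) = ∅
Sat(~full) = {q1, q2, q3}
Sat(valid & ~full) = {q1, q2}
Sat(EX (valid & ~full)) = {s : some successor in {q1, q2}} = {q0, q2}
A[(full & valid) U EX (valid & ~full)]: least fixpoint, start Z0 = Sat(EX (valid & ~full)) = {q0, q2}, add states in Sat(full & valid) with every successor in Z. Already a fixed point.
Sat(A[(full & valid) U EX (valid & ~full)]) = {q0, q2}
q3 ∉ Sat(A[(full & valid) U EX (valid & ~full)]) = {q0, q2}, so the formula does not hold at q3.

No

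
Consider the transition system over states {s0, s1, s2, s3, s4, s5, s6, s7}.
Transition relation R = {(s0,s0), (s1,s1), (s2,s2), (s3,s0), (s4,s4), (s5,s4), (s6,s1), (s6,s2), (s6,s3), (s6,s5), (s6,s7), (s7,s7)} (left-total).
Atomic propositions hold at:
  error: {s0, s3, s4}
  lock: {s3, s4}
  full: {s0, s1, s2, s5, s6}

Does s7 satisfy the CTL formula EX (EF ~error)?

Sat(~error) = {s1, s2, s5, s6, s7}
EF ~error: least fixpoint, start Z0 = {s1, s2, s5, s6, s7}, add states with some successor in Z. Already a fixed point.
Sat(EF ~error) = {s1, s2, s5, s6, s7}
Sat(EX (EF ~error)) = {s : some successor in {s1, s2, s5, s6, s7}} = {s1, s2, s6, s7}
s7 ∈ Sat(EX (EF ~error)) = {s1, s2, s6, s7}, so the formula holds at s7.

Yes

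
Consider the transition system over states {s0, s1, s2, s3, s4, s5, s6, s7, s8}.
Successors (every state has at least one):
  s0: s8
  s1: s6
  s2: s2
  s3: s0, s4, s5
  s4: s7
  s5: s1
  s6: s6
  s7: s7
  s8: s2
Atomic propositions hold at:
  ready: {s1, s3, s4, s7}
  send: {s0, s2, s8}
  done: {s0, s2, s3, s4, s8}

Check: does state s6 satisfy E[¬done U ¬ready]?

Yes

Sat(¬done) = {s1, s5, s6, s7}
Sat(¬ready) = {s0, s2, s5, s6, s8}
E[¬done U ¬ready]: least fixpoint, start Z0 = Sat(¬ready) = {s0, s2, s5, s6, s8}, add states in Sat(¬done) with some successor in Z. Z1 = {s0, s1, s2, s5, s6, s8}; fixed.
Sat(E[¬done U ¬ready]) = {s0, s1, s2, s5, s6, s8}
s6 ∈ Sat(E[¬done U ¬ready]) = {s0, s1, s2, s5, s6, s8}, so the formula holds at s6.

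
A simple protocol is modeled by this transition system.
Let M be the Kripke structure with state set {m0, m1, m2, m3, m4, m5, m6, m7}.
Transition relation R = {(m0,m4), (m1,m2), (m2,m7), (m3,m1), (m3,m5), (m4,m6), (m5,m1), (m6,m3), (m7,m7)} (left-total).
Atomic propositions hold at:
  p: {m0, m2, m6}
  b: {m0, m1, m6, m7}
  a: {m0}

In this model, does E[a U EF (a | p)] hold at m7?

Sat(a | p) = {m0, m2, m6}
EF (a | p): least fixpoint, start Z0 = {m0, m2, m6}, add states with some successor in Z. Z1 = {m0, m1, m2, m4, m6}; Z2 = {m0, m1, m2, m3, m4, m5, m6}; fixed.
Sat(EF (a | p)) = {m0, m1, m2, m3, m4, m5, m6}
E[a U EF (a | p)]: least fixpoint, start Z0 = Sat(EF (a | p)) = {m0, m1, m2, m3, m4, m5, m6}, add states in Sat(a) with some successor in Z. Already a fixed point.
Sat(E[a U EF (a | p)]) = {m0, m1, m2, m3, m4, m5, m6}
m7 ∉ Sat(E[a U EF (a | p)]) = {m0, m1, m2, m3, m4, m5, m6}, so the formula does not hold at m7.

No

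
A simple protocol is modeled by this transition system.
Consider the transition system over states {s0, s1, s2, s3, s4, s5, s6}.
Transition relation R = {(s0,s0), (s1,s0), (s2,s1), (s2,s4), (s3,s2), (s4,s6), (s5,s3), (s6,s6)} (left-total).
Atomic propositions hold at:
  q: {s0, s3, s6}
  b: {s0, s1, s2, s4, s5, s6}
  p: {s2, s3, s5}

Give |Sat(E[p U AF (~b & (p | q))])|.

2

Sat(~b) = {s3}
Sat(p | q) = {s0, s2, s3, s5, s6}
Sat(~b & (p | q)) = {s3}
AF (~b & (p | q)): least fixpoint, start Z0 = {s3}, add states with every successor in Z. Z1 = {s3, s5}; fixed.
Sat(AF (~b & (p | q))) = {s3, s5}
E[p U AF (~b & (p | q))]: least fixpoint, start Z0 = Sat(AF (~b & (p | q))) = {s3, s5}, add states in Sat(p) with some successor in Z. Already a fixed point.
Sat(E[p U AF (~b & (p | q))]) = {s3, s5}
|Sat(E[p U AF (~b & (p | q))])| = |{s3, s5}| = 2.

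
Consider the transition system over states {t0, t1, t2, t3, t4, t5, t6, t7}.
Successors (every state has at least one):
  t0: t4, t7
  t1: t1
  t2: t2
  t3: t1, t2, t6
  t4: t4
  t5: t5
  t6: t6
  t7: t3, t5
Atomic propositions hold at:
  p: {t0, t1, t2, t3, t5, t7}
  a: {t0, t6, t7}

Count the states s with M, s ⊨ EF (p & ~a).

6

Sat(~a) = {t1, t2, t3, t4, t5}
Sat(p & ~a) = {t1, t2, t3, t5}
EF (p & ~a): least fixpoint, start Z0 = {t1, t2, t3, t5}, add states with some successor in Z. Z1 = {t1, t2, t3, t5, t7}; Z2 = {t0, t1, t2, t3, t5, t7}; fixed.
Sat(EF (p & ~a)) = {t0, t1, t2, t3, t5, t7}
|Sat(EF (p & ~a))| = |{t0, t1, t2, t3, t5, t7}| = 6.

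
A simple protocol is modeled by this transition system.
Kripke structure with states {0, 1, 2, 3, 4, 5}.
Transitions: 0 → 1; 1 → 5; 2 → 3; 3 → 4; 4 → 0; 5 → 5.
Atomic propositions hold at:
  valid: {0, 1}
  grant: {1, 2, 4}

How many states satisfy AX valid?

2

Sat(AX valid) = {s : every successor in {0, 1}} = {0, 4}
|Sat(AX valid)| = |{0, 4}| = 2.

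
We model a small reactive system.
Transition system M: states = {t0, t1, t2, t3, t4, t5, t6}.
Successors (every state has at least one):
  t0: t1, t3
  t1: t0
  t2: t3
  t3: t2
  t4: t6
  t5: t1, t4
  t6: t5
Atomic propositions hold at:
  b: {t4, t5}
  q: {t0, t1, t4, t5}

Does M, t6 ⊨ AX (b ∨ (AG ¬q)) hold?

Yes

Sat(¬q) = {t2, t3, t6}
AG ¬q: greatest fixpoint, start Z0 = {t2, t3, t6}, keep only states in Sat with every successor in Z. Z1 = {t2, t3}; fixed.
Sat(AG ¬q) = {t2, t3}
Sat(b ∨ (AG ¬q)) = {t2, t3, t4, t5}
Sat(AX (b ∨ (AG ¬q))) = {s : every successor in {t2, t3, t4, t5}} = {t2, t3, t6}
t6 ∈ Sat(AX (b ∨ (AG ¬q))) = {t2, t3, t6}, so the formula holds at t6.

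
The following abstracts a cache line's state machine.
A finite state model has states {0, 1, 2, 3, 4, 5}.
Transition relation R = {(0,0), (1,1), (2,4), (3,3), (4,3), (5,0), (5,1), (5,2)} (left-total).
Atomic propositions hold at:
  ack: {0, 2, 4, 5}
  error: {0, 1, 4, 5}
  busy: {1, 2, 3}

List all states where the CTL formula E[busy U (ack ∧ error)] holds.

{0, 2, 4, 5}

Sat(ack ∧ error) = {0, 4, 5}
E[busy U (ack ∧ error)]: least fixpoint, start Z0 = Sat((ack ∧ error)) = {0, 4, 5}, add states in Sat(busy) with some successor in Z. Z1 = {0, 2, 4, 5}; fixed.
Sat(E[busy U (ack ∧ error)]) = {0, 2, 4, 5}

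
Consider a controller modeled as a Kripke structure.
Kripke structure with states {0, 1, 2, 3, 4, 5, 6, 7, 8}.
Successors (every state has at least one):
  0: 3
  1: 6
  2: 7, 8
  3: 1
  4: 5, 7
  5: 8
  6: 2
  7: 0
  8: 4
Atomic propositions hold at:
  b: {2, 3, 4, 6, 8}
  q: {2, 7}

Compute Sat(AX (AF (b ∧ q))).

Sat(b ∧ q) = {2}
AF (b ∧ q): least fixpoint, start Z0 = {2}, add states with every successor in Z. Z1 = {2, 6}; Z2 = {1, 2, 6}; Z3 = {1, 2, 3, 6}; Z4 = {0, 1, 2, 3, 6}; Z5 = {0, 1, 2, 3, 6, 7}; fixed.
Sat(AF (b ∧ q)) = {0, 1, 2, 3, 6, 7}
Sat(AX (AF (b ∧ q))) = {s : every successor in {0, 1, 2, 3, 6, 7}} = {0, 1, 3, 6, 7}

{0, 1, 3, 6, 7}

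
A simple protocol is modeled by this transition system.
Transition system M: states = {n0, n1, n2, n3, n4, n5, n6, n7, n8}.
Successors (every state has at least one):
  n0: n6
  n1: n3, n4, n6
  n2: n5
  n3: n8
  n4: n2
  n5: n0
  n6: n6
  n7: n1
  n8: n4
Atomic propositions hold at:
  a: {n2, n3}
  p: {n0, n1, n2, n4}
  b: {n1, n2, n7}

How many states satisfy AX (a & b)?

Sat(a & b) = {n2}
Sat(AX (a & b)) = {s : every successor in {n2}} = {n4}
|Sat(AX (a & b))| = |{n4}| = 1.

1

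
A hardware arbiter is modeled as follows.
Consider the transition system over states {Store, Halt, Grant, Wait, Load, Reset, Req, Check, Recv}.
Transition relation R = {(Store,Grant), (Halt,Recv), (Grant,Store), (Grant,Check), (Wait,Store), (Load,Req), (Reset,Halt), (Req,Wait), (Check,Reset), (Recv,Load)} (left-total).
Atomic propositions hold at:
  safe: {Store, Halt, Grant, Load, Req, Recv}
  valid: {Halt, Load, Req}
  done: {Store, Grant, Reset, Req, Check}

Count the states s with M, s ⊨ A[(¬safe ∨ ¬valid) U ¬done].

Sat(¬safe) = {Wait, Reset, Check}
Sat(¬valid) = {Store, Grant, Wait, Reset, Check, Recv}
Sat(¬safe ∨ ¬valid) = {Store, Grant, Wait, Reset, Check, Recv}
Sat(¬done) = {Halt, Wait, Load, Recv}
A[(¬safe ∨ ¬valid) U ¬done]: least fixpoint, start Z0 = Sat(¬done) = {Halt, Wait, Load, Recv}, add states in Sat(¬safe ∨ ¬valid) with every successor in Z. Z1 = {Halt, Wait, Load, Reset, Recv}; Z2 = {Halt, Wait, Load, Reset, Check, Recv}; fixed.
Sat(A[(¬safe ∨ ¬valid) U ¬done]) = {Halt, Wait, Load, Reset, Check, Recv}
|Sat(A[(¬safe ∨ ¬valid) U ¬done])| = |{Halt, Wait, Load, Reset, Check, Recv}| = 6.

6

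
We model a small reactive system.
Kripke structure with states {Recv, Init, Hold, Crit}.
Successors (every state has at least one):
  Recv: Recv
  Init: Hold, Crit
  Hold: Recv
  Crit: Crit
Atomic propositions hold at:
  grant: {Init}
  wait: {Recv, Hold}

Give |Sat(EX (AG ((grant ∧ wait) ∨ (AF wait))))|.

Sat(grant ∧ wait) = ∅
AF wait: least fixpoint, start Z0 = {Recv, Hold}, add states with every successor in Z. Already a fixed point.
Sat(AF wait) = {Recv, Hold}
Sat((grant ∧ wait) ∨ (AF wait)) = {Recv, Hold}
AG ((grant ∧ wait) ∨ (AF wait)): greatest fixpoint, start Z0 = {Recv, Hold}, keep only states in Sat with every successor in Z. Already a fixed point.
Sat(AG ((grant ∧ wait) ∨ (AF wait))) = {Recv, Hold}
Sat(EX (AG ((grant ∧ wait) ∨ (AF wait)))) = {s : some successor in {Recv, Hold}} = {Recv, Init, Hold}
|Sat(EX (AG ((grant ∧ wait) ∨ (AF wait))))| = |{Recv, Init, Hold}| = 3.

3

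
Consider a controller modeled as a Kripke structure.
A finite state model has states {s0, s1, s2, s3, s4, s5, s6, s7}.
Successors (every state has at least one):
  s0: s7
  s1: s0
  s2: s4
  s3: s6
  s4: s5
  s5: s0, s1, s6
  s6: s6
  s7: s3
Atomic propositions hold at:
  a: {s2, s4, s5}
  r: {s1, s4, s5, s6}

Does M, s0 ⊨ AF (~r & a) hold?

Sat(~r) = {s0, s2, s3, s7}
Sat(~r & a) = {s2}
AF (~r & a): least fixpoint, start Z0 = {s2}, add states with every successor in Z. Already a fixed point.
Sat(AF (~r & a)) = {s2}
s0 ∉ Sat(AF (~r & a)) = {s2}, so the formula does not hold at s0.

No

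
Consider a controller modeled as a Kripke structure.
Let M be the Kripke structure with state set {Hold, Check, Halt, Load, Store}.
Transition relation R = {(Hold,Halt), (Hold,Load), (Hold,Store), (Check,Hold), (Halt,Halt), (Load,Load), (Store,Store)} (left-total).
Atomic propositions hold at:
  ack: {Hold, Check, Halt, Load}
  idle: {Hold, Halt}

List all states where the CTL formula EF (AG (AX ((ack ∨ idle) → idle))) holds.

Sat(ack ∨ idle) = {Hold, Check, Halt, Load}
Sat((ack ∨ idle) → idle) = {Hold, Halt, Store}
Sat(AX ((ack ∨ idle) → idle)) = {s : every successor in {Hold, Halt, Store}} = {Check, Halt, Store}
AG (AX ((ack ∨ idle) → idle)): greatest fixpoint, start Z0 = {Check, Halt, Store}, keep only states in Sat with every successor in Z. Z1 = {Halt, Store}; fixed.
Sat(AG (AX ((ack ∨ idle) → idle))) = {Halt, Store}
EF (AG (AX ((ack ∨ idle) → idle))): least fixpoint, start Z0 = {Halt, Store}, add states with some successor in Z. Z1 = {Hold, Halt, Store}; Z2 = {Hold, Check, Halt, Store}; fixed.
Sat(EF (AG (AX ((ack ∨ idle) → idle)))) = {Hold, Check, Halt, Store}

{Hold, Check, Halt, Store}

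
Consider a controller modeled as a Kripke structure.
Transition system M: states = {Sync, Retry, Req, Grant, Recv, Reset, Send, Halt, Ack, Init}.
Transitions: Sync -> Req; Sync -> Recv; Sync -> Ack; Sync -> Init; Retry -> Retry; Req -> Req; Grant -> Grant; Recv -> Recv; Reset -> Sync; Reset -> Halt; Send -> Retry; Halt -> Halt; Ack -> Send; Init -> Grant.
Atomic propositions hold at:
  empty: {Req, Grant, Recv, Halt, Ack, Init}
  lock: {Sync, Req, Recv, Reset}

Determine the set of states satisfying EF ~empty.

{Sync, Retry, Reset, Send, Ack}

Sat(~empty) = {Sync, Retry, Reset, Send}
EF ~empty: least fixpoint, start Z0 = {Sync, Retry, Reset, Send}, add states with some successor in Z. Z1 = {Sync, Retry, Reset, Send, Ack}; fixed.
Sat(EF ~empty) = {Sync, Retry, Reset, Send, Ack}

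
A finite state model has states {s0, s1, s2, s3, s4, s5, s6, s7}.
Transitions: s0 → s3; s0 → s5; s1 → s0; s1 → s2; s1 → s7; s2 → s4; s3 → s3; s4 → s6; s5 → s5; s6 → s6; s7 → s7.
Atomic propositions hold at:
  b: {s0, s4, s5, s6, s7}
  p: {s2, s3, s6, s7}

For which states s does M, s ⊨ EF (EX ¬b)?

{s0, s1, s3}

Sat(¬b) = {s1, s2, s3}
Sat(EX ¬b) = {s : some successor in {s1, s2, s3}} = {s0, s1, s3}
EF (EX ¬b): least fixpoint, start Z0 = {s0, s1, s3}, add states with some successor in Z. Already a fixed point.
Sat(EF (EX ¬b)) = {s0, s1, s3}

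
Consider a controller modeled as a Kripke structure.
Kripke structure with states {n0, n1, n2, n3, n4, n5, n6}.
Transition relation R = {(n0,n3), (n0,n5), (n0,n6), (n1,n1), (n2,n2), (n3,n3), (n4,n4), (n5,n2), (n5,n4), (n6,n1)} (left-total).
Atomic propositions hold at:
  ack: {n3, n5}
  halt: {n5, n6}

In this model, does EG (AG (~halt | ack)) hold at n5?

Yes

Sat(~halt) = {n0, n1, n2, n3, n4}
Sat(~halt | ack) = {n0, n1, n2, n3, n4, n5}
AG (~halt | ack): greatest fixpoint, start Z0 = {n0, n1, n2, n3, n4, n5}, keep only states in Sat with every successor in Z. Z1 = {n1, n2, n3, n4, n5}; fixed.
Sat(AG (~halt | ack)) = {n1, n2, n3, n4, n5}
EG (AG (~halt | ack)): greatest fixpoint, start Z0 = {n1, n2, n3, n4, n5}, keep only states in Sat with some successor in Z. Already a fixed point.
Sat(EG (AG (~halt | ack))) = {n1, n2, n3, n4, n5}
n5 ∈ Sat(EG (AG (~halt | ack))) = {n1, n2, n3, n4, n5}, so the formula holds at n5.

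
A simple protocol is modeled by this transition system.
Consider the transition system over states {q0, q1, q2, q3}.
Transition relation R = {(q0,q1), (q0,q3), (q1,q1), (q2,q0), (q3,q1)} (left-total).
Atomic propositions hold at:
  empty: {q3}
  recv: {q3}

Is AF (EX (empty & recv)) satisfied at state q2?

Sat(empty & recv) = {q3}
Sat(EX (empty & recv)) = {s : some successor in {q3}} = {q0}
AF (EX (empty & recv)): least fixpoint, start Z0 = {q0}, add states with every successor in Z. Z1 = {q0, q2}; fixed.
Sat(AF (EX (empty & recv))) = {q0, q2}
q2 ∈ Sat(AF (EX (empty & recv))) = {q0, q2}, so the formula holds at q2.

Yes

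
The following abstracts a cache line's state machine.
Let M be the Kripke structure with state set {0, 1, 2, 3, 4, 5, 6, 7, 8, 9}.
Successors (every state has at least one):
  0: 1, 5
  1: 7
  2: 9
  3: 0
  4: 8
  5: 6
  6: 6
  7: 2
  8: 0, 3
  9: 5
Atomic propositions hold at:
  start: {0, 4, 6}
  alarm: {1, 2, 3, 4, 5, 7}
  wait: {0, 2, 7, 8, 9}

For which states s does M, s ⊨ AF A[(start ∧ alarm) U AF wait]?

{0, 1, 2, 3, 4, 7, 8, 9}

Sat(start ∧ alarm) = {4}
AF wait: least fixpoint, start Z0 = {0, 2, 7, 8, 9}, add states with every successor in Z. Z1 = {0, 1, 2, 3, 4, 7, 8, 9}; fixed.
Sat(AF wait) = {0, 1, 2, 3, 4, 7, 8, 9}
A[(start ∧ alarm) U AF wait]: least fixpoint, start Z0 = Sat(AF wait) = {0, 1, 2, 3, 4, 7, 8, 9}, add states in Sat(start ∧ alarm) with every successor in Z. Already a fixed point.
Sat(A[(start ∧ alarm) U AF wait]) = {0, 1, 2, 3, 4, 7, 8, 9}
AF A[(start ∧ alarm) U AF wait]: least fixpoint, start Z0 = {0, 1, 2, 3, 4, 7, 8, 9}, add states with every successor in Z. Already a fixed point.
Sat(AF A[(start ∧ alarm) U AF wait]) = {0, 1, 2, 3, 4, 7, 8, 9}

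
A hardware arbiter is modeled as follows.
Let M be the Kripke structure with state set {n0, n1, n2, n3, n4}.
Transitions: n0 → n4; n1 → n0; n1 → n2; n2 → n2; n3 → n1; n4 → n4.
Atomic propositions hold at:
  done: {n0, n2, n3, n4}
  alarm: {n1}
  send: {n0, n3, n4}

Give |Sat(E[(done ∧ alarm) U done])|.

4

Sat(done ∧ alarm) = ∅
E[(done ∧ alarm) U done]: least fixpoint, start Z0 = Sat(done) = {n0, n2, n3, n4}, add states in Sat(done ∧ alarm) with some successor in Z. Already a fixed point.
Sat(E[(done ∧ alarm) U done]) = {n0, n2, n3, n4}
|Sat(E[(done ∧ alarm) U done])| = |{n0, n2, n3, n4}| = 4.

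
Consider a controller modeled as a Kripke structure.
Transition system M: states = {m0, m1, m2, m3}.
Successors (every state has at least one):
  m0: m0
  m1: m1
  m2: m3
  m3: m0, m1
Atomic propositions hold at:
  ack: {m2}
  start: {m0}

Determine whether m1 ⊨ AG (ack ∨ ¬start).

Sat(¬start) = {m1, m2, m3}
Sat(ack ∨ ¬start) = {m1, m2, m3}
AG (ack ∨ ¬start): greatest fixpoint, start Z0 = {m1, m2, m3}, keep only states in Sat with every successor in Z. Z1 = {m1, m2}; Z2 = {m1}; fixed.
Sat(AG (ack ∨ ¬start)) = {m1}
m1 ∈ Sat(AG (ack ∨ ¬start)) = {m1}, so the formula holds at m1.

Yes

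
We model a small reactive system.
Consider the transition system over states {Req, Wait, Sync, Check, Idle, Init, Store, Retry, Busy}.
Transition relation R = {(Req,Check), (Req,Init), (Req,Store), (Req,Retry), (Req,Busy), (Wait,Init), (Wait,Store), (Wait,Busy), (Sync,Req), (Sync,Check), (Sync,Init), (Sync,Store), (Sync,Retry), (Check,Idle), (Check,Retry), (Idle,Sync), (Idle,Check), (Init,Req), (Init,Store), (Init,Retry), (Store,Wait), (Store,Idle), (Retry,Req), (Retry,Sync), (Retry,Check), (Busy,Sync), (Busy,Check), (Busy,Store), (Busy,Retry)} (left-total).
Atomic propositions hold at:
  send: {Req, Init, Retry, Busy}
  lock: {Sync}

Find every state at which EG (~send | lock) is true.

Sat(~send) = {Wait, Sync, Check, Idle, Store}
Sat(~send | lock) = {Wait, Sync, Check, Idle, Store}
EG (~send | lock): greatest fixpoint, start Z0 = {Wait, Sync, Check, Idle, Store}, keep only states in Sat with some successor in Z. Already a fixed point.
Sat(EG (~send | lock)) = {Wait, Sync, Check, Idle, Store}

{Wait, Sync, Check, Idle, Store}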